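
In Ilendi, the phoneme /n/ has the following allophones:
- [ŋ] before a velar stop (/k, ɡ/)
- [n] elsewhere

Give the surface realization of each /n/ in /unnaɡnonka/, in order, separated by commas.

Occurrence 1 (position 2): no conditioning environment matches → elsewhere allophone [n].
Occurrence 2 (position 3): no conditioning environment matches → elsewhere allophone [n].
Occurrence 3 (position 6): no conditioning environment matches → elsewhere allophone [n].
Occurrence 4 (position 8): before a velar stop → [ŋ].

[n], [n], [n], [ŋ]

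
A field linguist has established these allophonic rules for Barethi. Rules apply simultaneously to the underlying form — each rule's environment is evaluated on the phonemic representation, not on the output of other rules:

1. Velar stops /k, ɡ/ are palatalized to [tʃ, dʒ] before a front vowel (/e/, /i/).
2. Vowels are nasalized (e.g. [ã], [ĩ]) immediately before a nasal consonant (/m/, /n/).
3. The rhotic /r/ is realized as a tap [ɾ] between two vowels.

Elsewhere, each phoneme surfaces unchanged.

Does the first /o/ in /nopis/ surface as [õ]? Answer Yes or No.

No

/o/ (between /n/ and /p/): rule 2 targets it, but not before a nasal consonant → unchanged [o].
The actual realization is [o], not [õ].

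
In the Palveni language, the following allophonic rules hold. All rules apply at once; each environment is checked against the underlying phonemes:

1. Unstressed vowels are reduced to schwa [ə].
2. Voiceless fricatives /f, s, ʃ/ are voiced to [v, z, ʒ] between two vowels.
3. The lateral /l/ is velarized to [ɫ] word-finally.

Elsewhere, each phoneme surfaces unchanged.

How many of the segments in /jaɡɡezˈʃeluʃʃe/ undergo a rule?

4

Segments that undergo a rule: /a/ → [ə] (rule 1); /e/ → [ə] (rule 1); /u/ → [ə] (rule 1); /e/ → [ə] (rule 1).
All other segments surface unchanged.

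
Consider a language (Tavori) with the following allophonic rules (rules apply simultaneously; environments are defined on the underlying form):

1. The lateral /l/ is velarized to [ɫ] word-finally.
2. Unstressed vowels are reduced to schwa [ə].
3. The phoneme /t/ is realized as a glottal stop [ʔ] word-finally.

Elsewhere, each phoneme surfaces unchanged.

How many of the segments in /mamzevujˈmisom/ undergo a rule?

4

Segments that undergo a rule: /a/ → [ə] (rule 2); /e/ → [ə] (rule 2); /u/ → [ə] (rule 2); /o/ → [ə] (rule 2).
All other segments surface unchanged.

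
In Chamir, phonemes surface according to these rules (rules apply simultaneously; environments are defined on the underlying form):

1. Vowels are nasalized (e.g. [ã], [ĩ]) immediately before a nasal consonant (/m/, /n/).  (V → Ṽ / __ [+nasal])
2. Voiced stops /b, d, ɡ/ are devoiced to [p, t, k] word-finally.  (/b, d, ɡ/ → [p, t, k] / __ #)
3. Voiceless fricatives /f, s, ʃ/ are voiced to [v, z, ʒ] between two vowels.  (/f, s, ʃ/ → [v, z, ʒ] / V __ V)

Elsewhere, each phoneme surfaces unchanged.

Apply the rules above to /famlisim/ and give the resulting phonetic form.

[fãmlizĩm]

/f/ (word-initial) fails the environment for rule 3, so it stays [f].
/a/ — between /f/ and /m/, before a nasal consonant — surfaces as [ã] (rule 1).
/m/ stays [m].
/l/ (between /m/ and /i/): no rule targets it → [l].
/i/ (between /l/ and /s/): rule 1 targets it, but not before a nasal consonant → unchanged [i].
/s/ (between /i/ and /i/): between two vowels, so rule 3 applies → [z].
/i/ (between /s/ and /m/): before a nasal consonant, so rule 1 applies → [ĩ].
/m/ — not in any rule's target class → [m].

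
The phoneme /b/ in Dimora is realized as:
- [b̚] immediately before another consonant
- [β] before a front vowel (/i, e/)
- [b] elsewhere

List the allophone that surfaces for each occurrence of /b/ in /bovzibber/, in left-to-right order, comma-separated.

[b], [b̚], [β]

Occurrence 1 (position 1): no conditioning environment matches → elsewhere allophone [b].
Occurrence 2 (position 6): immediately before another consonant → [b̚].
Occurrence 3 (position 7): before a front vowel (/i, e/) → [β].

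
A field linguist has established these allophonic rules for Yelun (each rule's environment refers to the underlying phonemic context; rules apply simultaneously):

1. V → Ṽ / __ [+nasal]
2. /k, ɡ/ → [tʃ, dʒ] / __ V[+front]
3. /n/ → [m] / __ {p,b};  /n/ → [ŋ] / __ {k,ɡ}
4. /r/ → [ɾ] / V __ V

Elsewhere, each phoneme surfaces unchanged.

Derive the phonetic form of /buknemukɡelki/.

[buknẽmukdʒeltʃi]

/b/ — not in any rule's target class → [b].
/u/ — between /b/ and /k/; rule 1 does not apply here → [u].
/k/ (between /u/ and /n/): rule 2 targets it, but not before a front vowel → unchanged [k].
/n/ (between /k/ and /e/) is in the target of rule 3 but the environment (before a labial or velar stop) is not met → [n].
/e/ — between /n/ and /m/, before a nasal consonant — surfaces as [ẽ] (rule 1).
/m/ (between /e/ and /u/): no rule targets it → [m].
/u/ (between /m/ and /k/) is in the target of rule 1 but the environment (before a nasal consonant) is not met → [u].
/k/ (between /u/ and /ɡ/) fails the environment for rule 2, so it stays [k].
/ɡ/ (between /k/ and /e/): before a front vowel, so rule 2 applies → [dʒ].
/e/ (between /ɡ/ and /l/) is in the target of rule 1 but the environment (before a nasal consonant) is not met → [e].
/l/ (between /e/ and /k/): no rule targets it → [l].
/k/ meets the environment for rule 2 (before a front vowel) → [tʃ].
/i/ — word-final; rule 1 does not apply here → [i].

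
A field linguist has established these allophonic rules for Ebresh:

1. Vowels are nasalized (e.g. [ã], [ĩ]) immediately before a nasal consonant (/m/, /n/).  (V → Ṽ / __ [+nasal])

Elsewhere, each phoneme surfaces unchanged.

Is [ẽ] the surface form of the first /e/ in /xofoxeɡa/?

/e/ (between /x/ and /ɡ/): rule 1 targets it, but not before a nasal consonant → unchanged [e].
The actual realization is [e], not [ẽ].

No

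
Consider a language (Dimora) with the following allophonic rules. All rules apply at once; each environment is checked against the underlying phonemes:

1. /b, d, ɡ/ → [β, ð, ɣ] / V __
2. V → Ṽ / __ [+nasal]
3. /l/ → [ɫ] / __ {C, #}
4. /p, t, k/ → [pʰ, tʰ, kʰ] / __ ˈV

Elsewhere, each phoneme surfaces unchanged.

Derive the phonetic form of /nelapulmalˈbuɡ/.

[nelapuɫmaɫˈbuɣ]

/n/ stays [n].
/e/ — between /n/ and /l/; rule 2 does not apply here → [e].
/l/ (between /e/ and /a/): rule 3 targets it, but not word-finally or immediately before a consonant → unchanged [l].
/a/ (between /l/ and /p/) is in the target of rule 2 but the environment (before a nasal consonant) is not met → [a].
/p/ (between /a/ and /u/) is in the target of rule 4 but the environment (immediately before a stressed vowel) is not met → [p].
/u/ (between /p/ and /l/) fails the environment for rule 2, so it stays [u].
/l/ (between /u/ and /m/): word-finally or immediately before a consonant, so rule 3 applies → [ɫ].
/m/ — not in any rule's target class → [m].
/a/ — between /m/ and /l/; rule 2 does not apply here → [a].
Rule 3 applies to /l/ (between /a/ and /b/: word-finally or immediately before a consonant) → [ɫ].
/b/ (between /l/ and /u/): rule 1 targets it, but not immediately after a vowel → unchanged [b].
/u/ — between /b/ and /ɡ/; rule 2 does not apply here → [u].
Rule 1 applies to /ɡ/ (word-final: immediately after a vowel) → [ɣ].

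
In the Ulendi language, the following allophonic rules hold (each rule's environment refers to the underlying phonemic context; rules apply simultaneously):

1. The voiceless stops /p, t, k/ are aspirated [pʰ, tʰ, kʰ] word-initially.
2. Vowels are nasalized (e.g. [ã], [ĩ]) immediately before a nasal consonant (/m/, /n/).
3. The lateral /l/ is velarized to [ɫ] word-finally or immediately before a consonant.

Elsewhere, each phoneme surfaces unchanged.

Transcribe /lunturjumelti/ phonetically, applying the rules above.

[lũnturjũmeɫti]

/l/ (word-initial) fails the environment for rule 3, so it stays [l].
/u/ meets the environment for rule 2 (before a nasal consonant) → [ũ].
/n/ (between /u/ and /t/) is unaffected → [n].
/t/ — between /n/ and /u/; rule 1 does not apply here → [t].
/u/ (between /t/ and /r/) is in the target of rule 2 but the environment (before a nasal consonant) is not met → [u].
/r/ (between /u/ and /j/) is unaffected → [r].
/j/ (between /r/ and /u/): no rule targets it → [j].
/u/ — between /j/ and /m/, before a nasal consonant — surfaces as [ũ] (rule 2).
/m/ stays [m].
/e/ (between /m/ and /l/): rule 2 targets it, but not before a nasal consonant → unchanged [e].
/l/ (between /e/ and /t/): word-finally or immediately before a consonant, so rule 3 applies → [ɫ].
/t/ (between /l/ and /i/) fails the environment for rule 1, so it stays [t].
/i/ — word-final; rule 2 does not apply here → [i].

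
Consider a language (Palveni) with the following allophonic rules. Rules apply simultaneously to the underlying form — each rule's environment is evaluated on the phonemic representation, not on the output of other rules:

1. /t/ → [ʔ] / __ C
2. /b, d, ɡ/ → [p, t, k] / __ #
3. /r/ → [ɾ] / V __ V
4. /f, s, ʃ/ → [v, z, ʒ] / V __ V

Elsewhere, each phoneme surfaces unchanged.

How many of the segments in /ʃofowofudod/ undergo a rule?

3

Segments that undergo a rule: /f/ → [v] (rule 4); /f/ → [v] (rule 4); /d/ → [t] (rule 2).
All other segments surface unchanged.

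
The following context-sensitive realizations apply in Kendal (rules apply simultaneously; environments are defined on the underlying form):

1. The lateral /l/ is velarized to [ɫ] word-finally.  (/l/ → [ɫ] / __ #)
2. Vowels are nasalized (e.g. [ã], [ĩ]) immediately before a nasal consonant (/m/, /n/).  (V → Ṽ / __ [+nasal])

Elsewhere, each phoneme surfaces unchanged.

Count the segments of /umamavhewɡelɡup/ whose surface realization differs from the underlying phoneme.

Segments that undergo a rule: /u/ → [ũ] (rule 2); /a/ → [ã] (rule 2).
All other segments surface unchanged.

2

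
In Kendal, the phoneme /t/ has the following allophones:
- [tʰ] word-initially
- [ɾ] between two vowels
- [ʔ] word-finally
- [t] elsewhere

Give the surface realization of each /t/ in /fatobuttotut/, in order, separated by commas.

[ɾ], [t], [t], [ɾ], [ʔ]

Occurrence 1 (position 3): between two vowels → [ɾ].
Occurrence 2 (position 7): no conditioning environment matches → elsewhere allophone [t].
Occurrence 3 (position 8): no conditioning environment matches → elsewhere allophone [t].
Occurrence 4 (position 10): between two vowels → [ɾ].
Occurrence 5 (position 12): word-finally → [ʔ].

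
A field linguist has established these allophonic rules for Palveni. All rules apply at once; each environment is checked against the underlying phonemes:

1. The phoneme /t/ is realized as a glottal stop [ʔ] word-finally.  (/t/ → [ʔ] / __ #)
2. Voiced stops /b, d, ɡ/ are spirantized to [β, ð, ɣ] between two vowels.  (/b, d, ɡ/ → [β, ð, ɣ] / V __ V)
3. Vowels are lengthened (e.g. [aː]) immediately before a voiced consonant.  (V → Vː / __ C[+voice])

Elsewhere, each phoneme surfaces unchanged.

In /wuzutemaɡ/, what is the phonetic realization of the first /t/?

[t]

/t/ (between /u/ and /e/) fails the environment for rule 1, so it stays [t].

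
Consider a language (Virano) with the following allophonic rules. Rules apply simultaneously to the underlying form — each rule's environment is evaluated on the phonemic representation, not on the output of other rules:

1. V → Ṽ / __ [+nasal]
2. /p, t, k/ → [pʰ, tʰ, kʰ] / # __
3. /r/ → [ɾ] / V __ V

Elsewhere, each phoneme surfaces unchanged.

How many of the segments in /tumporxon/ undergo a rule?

3

Segments that undergo a rule: /t/ → [tʰ] (rule 2); /u/ → [ũ] (rule 1); /o/ → [õ] (rule 1).
All other segments surface unchanged.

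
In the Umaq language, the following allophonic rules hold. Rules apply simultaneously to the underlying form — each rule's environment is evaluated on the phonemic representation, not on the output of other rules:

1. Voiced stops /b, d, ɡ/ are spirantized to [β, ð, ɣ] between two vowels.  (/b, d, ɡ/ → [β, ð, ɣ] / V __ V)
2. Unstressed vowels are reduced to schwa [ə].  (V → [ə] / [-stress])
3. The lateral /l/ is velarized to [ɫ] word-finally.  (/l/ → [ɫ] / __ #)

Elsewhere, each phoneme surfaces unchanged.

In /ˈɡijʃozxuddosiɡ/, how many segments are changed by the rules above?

4

Segments that undergo a rule: /o/ → [ə] (rule 2); /u/ → [ə] (rule 2); /o/ → [ə] (rule 2); /i/ → [ə] (rule 2).
All other segments surface unchanged.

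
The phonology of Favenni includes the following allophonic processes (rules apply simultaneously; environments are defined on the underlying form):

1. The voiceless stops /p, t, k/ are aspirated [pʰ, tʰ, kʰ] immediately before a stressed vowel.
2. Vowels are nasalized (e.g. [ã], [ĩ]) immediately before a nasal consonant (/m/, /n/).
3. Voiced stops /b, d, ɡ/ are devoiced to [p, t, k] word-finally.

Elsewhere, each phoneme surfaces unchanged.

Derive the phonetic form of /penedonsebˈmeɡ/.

/p/ (word-initial): rule 1 targets it, but not immediately before a stressed vowel → unchanged [p].
/e/ — between /p/ and /n/, before a nasal consonant — surfaces as [ẽ] (rule 2).
/n/ (between /e/ and /e/): no rule targets it → [n].
/e/ (between /n/ and /d/) fails the environment for rule 2, so it stays [e].
/d/ — between /e/ and /o/; rule 3 does not apply here → [d].
/o/ meets the environment for rule 2 (before a nasal consonant) → [õ].
/n/ stays [n].
/s/ stays [s].
/e/ (between /s/ and /b/): rule 2 targets it, but not before a nasal consonant → unchanged [e].
/b/ — between /e/ and /m/; rule 3 does not apply here → [b].
/m/ stays [m].
/e/ (between /m/ and /ɡ/) is in the target of rule 2 but the environment (before a nasal consonant) is not met → [e].
/ɡ/ — word-final, word-finally — surfaces as [k] (rule 3).

[pẽnedõnsebˈmek]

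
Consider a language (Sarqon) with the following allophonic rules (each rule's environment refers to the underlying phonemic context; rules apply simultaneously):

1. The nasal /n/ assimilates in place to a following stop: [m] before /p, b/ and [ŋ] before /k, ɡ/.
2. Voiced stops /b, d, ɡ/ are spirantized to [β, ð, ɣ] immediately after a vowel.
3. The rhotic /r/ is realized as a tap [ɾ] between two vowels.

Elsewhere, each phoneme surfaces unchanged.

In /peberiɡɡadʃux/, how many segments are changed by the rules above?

Segments that undergo a rule: /b/ → [β] (rule 2); /r/ → [ɾ] (rule 3); /ɡ/ → [ɣ] (rule 2); /d/ → [ð] (rule 2).
All other segments surface unchanged.

4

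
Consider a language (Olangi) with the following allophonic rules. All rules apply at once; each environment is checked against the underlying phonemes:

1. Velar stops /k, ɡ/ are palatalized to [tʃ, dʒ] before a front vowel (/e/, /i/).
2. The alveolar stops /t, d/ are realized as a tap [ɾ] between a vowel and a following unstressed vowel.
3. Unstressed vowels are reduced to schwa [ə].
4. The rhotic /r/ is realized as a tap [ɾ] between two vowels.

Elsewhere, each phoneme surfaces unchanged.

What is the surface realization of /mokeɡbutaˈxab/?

[mətʃəɡbəɾəˈxab]

Rule 3 applies to /o/ (between /m/ and /k/: in an unstressed syllable) → [ə].
/k/ (between /o/ and /e/) occurs before a front vowel → [tʃ] by rule 1.
/e/ meets the environment for rule 3 (in an unstressed syllable) → [ə].
/ɡ/ — between /e/ and /b/; rule 1 does not apply here → [ɡ].
/u/ (between /b/ and /t/) occurs in an unstressed syllable → [ə] by rule 3.
/t/ (between /u/ and /a/) occurs between a vowel and a following unstressed vowel → [ɾ] by rule 2.
Rule 3 applies to /a/ (between /t/ and /x/: in an unstressed syllable) → [ə].
/a/ (between /x/ and /b/): rule 3 targets it, but not in an unstressed syllable → unchanged [a].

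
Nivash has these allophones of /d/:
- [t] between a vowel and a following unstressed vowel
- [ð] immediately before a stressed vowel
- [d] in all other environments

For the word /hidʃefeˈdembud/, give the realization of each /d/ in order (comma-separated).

Occurrence 1 (position 3): no conditioning environment matches → elsewhere allophone [d].
Occurrence 2 (position 8): immediately before a stressed vowel → [ð].
Occurrence 3 (position 13): no conditioning environment matches → elsewhere allophone [d].

[d], [ð], [d]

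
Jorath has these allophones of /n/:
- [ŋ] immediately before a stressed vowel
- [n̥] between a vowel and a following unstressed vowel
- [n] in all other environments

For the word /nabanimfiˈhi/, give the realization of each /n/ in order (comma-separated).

[n], [n̥]

Occurrence 1 (position 1): no conditioning environment matches → elsewhere allophone [n].
Occurrence 2 (position 5): between a vowel and a following unstressed vowel → [n̥].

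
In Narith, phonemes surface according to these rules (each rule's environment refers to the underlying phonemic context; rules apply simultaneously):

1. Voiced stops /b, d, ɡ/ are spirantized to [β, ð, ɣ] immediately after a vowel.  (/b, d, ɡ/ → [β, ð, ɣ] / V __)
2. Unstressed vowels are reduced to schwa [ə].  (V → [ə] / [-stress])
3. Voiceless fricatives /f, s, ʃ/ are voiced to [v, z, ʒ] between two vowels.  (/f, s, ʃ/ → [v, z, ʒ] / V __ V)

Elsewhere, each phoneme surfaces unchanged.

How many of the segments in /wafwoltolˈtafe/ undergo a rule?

5

Segments that undergo a rule: /a/ → [ə] (rule 2); /o/ → [ə] (rule 2); /o/ → [ə] (rule 2); /f/ → [v] (rule 3); /e/ → [ə] (rule 2).
All other segments surface unchanged.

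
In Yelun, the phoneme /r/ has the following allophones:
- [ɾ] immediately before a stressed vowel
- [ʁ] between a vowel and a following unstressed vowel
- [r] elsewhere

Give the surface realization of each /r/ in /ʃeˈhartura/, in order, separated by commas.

[r], [ʁ]

Occurrence 1 (position 5): no conditioning environment matches → elsewhere allophone [r].
Occurrence 2 (position 8): between a vowel and a following unstressed vowel → [ʁ].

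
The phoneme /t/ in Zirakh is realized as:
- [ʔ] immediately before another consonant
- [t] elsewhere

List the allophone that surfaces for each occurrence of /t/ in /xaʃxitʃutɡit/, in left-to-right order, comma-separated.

[ʔ], [ʔ], [t]

Occurrence 1 (position 6): immediately before another consonant → [ʔ].
Occurrence 2 (position 9): immediately before another consonant → [ʔ].
Occurrence 3 (position 12): no conditioning environment matches → elsewhere allophone [t].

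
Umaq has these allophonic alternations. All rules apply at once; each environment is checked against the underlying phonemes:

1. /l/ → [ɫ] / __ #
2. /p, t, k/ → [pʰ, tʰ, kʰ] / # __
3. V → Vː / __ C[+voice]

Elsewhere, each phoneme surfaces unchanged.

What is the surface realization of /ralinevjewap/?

/r/ (word-initial) is unaffected → [r].
/a/ — between /r/ and /l/, before a voiced consonant — surfaces as [aː] (rule 3).
/l/ (between /a/ and /i/) is in the target of rule 1 but the environment (word-finally) is not met → [l].
/i/ (between /l/ and /n/) occurs before a voiced consonant → [iː] by rule 3.
/n/ stays [n].
/e/ (between /n/ and /v/) occurs before a voiced consonant → [eː] by rule 3.
/v/ (between /e/ and /j/): no rule targets it → [v].
/j/ stays [j].
Rule 3 applies to /e/ (between /j/ and /w/: before a voiced consonant) → [eː].
/w/ (between /e/ and /a/): no rule targets it → [w].
/a/ (between /w/ and /p/) is in the target of rule 3 but the environment (before a voiced consonant) is not met → [a].
/p/ (word-final) is in the target of rule 2 but the environment (word-initially) is not met → [p].

[raːliːneːvjeːwap]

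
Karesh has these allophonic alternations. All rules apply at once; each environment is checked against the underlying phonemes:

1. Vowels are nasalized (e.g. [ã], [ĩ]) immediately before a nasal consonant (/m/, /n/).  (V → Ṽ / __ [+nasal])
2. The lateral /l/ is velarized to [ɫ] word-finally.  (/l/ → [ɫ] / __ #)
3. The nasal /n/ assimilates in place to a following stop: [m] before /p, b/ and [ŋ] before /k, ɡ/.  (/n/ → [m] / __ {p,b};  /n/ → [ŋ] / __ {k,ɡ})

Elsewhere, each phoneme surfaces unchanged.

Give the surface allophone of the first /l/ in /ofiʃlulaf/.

/l/ (between /ʃ/ and /u/) fails the environment for rule 2, so it stays [l].

[l]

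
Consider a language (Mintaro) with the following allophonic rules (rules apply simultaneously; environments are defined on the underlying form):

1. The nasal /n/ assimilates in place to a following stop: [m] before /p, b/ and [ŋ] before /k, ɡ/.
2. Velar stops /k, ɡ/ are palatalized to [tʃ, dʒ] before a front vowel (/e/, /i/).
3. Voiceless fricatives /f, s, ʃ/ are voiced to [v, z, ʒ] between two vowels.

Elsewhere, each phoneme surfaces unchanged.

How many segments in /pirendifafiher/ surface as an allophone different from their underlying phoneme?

2

Segments that undergo a rule: /f/ → [v] (rule 3); /f/ → [v] (rule 3).
All other segments surface unchanged.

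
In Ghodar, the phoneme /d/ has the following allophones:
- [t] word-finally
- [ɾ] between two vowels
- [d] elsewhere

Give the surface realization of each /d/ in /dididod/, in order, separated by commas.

Occurrence 1 (position 1): no conditioning environment matches → elsewhere allophone [d].
Occurrence 2 (position 3): between two vowels → [ɾ].
Occurrence 3 (position 5): between two vowels → [ɾ].
Occurrence 4 (position 7): word-finally → [t].

[d], [ɾ], [ɾ], [t]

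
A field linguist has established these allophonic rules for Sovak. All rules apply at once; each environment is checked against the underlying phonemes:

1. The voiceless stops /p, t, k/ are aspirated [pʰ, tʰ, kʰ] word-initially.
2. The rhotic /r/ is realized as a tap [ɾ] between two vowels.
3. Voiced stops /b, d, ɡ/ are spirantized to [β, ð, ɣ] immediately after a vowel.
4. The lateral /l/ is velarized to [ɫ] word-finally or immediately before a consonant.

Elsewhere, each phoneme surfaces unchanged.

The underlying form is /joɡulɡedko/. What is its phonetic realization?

/ɡ/ (between /o/ and /u/): immediately after a vowel, so rule 3 applies → [ɣ].
/l/ (between /u/ and /ɡ/): word-finally or immediately before a consonant, so rule 4 applies → [ɫ].
/ɡ/ (between /l/ and /e/): rule 3 targets it, but not immediately after a vowel → unchanged [ɡ].
Rule 3 applies to /d/ (between /e/ and /k/: immediately after a vowel) → [ð].
/k/ (between /d/ and /o/): rule 1 targets it, but not word-initially → unchanged [k].

[joɣuɫɡeðko]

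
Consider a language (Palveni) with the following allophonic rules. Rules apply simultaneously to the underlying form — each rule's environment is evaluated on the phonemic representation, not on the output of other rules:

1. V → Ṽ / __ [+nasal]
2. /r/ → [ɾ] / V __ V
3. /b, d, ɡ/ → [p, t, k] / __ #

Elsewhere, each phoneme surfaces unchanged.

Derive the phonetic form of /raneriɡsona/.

[rãneɾiɡsõna]

/r/ (word-initial) is in the target of rule 2 but the environment (between two vowels) is not met → [r].
Rule 1 applies to /a/ (between /r/ and /n/: before a nasal consonant) → [ã].
/n/ — not in any rule's target class → [n].
/e/ (between /n/ and /r/) is in the target of rule 1 but the environment (before a nasal consonant) is not met → [e].
/r/ meets the environment for rule 2 (between two vowels) → [ɾ].
/i/ — between /r/ and /ɡ/; rule 1 does not apply here → [i].
/ɡ/ (between /i/ and /s/) fails the environment for rule 3, so it stays [ɡ].
/s/ (between /ɡ/ and /o/) is unaffected → [s].
/o/ (between /s/ and /n/): before a nasal consonant, so rule 1 applies → [õ].
/n/ stays [n].
/a/ — word-final; rule 1 does not apply here → [a].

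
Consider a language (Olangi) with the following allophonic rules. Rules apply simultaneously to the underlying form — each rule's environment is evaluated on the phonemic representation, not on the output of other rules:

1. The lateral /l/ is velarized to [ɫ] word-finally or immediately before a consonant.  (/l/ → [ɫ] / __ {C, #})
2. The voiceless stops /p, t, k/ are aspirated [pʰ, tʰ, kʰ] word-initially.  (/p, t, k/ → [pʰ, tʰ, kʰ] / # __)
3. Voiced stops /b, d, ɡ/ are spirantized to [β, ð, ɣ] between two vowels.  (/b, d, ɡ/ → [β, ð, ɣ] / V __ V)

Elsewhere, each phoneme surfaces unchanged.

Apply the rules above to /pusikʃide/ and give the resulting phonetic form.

[pʰusikʃiðe]

/p/ (word-initial): word-initially, so rule 2 applies → [pʰ].
/u/ (between /p/ and /s/) is unaffected → [u].
/s/ (between /u/ and /i/): no rule targets it → [s].
/i/ (between /s/ and /k/) is unaffected → [i].
/k/ (between /i/ and /ʃ/) fails the environment for rule 2, so it stays [k].
/ʃ/ — not in any rule's target class → [ʃ].
/i/ (between /ʃ/ and /d/) is unaffected → [i].
/d/ meets the environment for rule 3 (between two vowels) → [ð].
/e/ (word-final) is unaffected → [e].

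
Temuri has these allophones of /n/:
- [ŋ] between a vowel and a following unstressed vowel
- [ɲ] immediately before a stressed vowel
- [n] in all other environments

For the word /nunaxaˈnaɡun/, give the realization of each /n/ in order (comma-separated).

[n], [ŋ], [ɲ], [n]

Occurrence 1 (position 1): no conditioning environment matches → elsewhere allophone [n].
Occurrence 2 (position 3): between a vowel and a following unstressed vowel → [ŋ].
Occurrence 3 (position 7): immediately before a stressed vowel → [ɲ].
Occurrence 4 (position 11): no conditioning environment matches → elsewhere allophone [n].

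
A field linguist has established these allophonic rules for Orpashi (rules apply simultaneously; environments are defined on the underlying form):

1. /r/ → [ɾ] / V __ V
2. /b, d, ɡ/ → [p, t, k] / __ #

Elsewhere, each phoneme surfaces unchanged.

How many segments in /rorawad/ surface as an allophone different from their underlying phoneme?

Segments that undergo a rule: /r/ → [ɾ] (rule 1); /d/ → [t] (rule 2).
All other segments surface unchanged.

2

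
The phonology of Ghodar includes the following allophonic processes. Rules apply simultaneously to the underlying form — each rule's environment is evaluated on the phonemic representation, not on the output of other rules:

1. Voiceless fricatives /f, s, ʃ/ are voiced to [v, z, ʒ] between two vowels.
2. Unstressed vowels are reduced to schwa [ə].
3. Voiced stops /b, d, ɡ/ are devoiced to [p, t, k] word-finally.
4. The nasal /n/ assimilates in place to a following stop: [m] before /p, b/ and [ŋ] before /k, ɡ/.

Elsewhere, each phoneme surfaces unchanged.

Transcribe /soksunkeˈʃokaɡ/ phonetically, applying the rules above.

[səksəŋkəˈʒokək]

/s/ — word-initial; rule 1 does not apply here → [s].
Rule 2 applies to /o/ (between /s/ and /k/: in an unstressed syllable) → [ə].
/s/ — between /k/ and /u/; rule 1 does not apply here → [s].
/u/ — between /s/ and /n/, in an unstressed syllable — surfaces as [ə] (rule 2).
Rule 4 applies to /n/ (between /u/ and /k/: before a labial or velar stop) → [ŋ].
/e/ (between /k/ and /ʃ/) occurs in an unstressed syllable → [ə] by rule 2.
Rule 1 applies to /ʃ/ (between /e/ and /o/: between two vowels) → [ʒ].
/o/ (between /ʃ/ and /k/) fails the environment for rule 2, so it stays [o].
Rule 2 applies to /a/ (between /k/ and /ɡ/: in an unstressed syllable) → [ə].
Rule 3 applies to /ɡ/ (word-final: word-finally) → [k].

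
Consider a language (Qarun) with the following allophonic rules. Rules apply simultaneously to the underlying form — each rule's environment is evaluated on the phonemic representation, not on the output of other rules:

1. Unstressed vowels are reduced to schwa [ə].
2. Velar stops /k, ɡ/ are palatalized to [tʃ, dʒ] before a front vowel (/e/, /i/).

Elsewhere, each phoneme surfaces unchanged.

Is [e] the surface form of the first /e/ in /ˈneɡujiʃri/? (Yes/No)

/e/ — between /n/ and /ɡ/; rule 1 does not apply here → [e].
The actual realization is [e], which matches [e].

Yes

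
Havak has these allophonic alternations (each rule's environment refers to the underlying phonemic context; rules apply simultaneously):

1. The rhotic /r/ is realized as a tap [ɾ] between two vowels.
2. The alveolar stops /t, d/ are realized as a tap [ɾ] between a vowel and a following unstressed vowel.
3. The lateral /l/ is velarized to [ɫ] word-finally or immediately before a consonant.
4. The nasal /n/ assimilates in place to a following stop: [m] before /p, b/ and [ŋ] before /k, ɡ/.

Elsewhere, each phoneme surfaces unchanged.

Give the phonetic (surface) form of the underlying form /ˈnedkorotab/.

[ˈnedkoɾoɾab]

/n/ (word-initial): rule 4 targets it, but not before a labial or velar stop → unchanged [n].
/e/ (between /n/ and /d/) is unaffected → [e].
/d/ (between /e/ and /k/) fails the environment for rule 2, so it stays [d].
/k/ — not in any rule's target class → [k].
/o/ (between /k/ and /r/): no rule targets it → [o].
/r/ (between /o/ and /o/): between two vowels, so rule 1 applies → [ɾ].
/o/ (between /r/ and /t/): no rule targets it → [o].
/t/ — between /o/ and /a/, between a vowel and a following unstressed vowel — surfaces as [ɾ] (rule 2).
/a/ — not in any rule's target class → [a].
/b/ (word-final) is unaffected → [b].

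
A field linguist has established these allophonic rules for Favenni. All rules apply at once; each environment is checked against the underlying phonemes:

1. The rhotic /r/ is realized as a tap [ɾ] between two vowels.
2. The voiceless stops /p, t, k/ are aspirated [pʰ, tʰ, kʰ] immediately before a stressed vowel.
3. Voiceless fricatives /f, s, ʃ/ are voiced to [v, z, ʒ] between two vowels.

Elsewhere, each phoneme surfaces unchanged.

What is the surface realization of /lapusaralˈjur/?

/p/ (between /a/ and /u/) is in the target of rule 2 but the environment (immediately before a stressed vowel) is not met → [p].
/s/ — between /u/ and /a/, between two vowels — surfaces as [z] (rule 3).
/r/ meets the environment for rule 1 (between two vowels) → [ɾ].
/r/ — word-final; rule 1 does not apply here → [r].

[lapuzaɾalˈjur]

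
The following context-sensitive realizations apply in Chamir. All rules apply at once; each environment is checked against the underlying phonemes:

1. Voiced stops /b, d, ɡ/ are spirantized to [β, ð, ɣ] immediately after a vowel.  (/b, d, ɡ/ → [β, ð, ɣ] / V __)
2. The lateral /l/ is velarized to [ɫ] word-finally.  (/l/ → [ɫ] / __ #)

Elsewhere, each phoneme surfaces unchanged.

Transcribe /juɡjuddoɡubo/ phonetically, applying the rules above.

/j/ (word-initial) is unaffected → [j].
/u/ (between /j/ and /ɡ/): no rule targets it → [u].
Rule 1 applies to /ɡ/ (between /u/ and /j/: immediately after a vowel) → [ɣ].
/j/ (between /ɡ/ and /u/): no rule targets it → [j].
/u/ (between /j/ and /d/): no rule targets it → [u].
/d/ (between /u/ and /d/): immediately after a vowel, so rule 1 applies → [ð].
/d/ (between /d/ and /o/) fails the environment for rule 1, so it stays [d].
/o/ — not in any rule's target class → [o].
/ɡ/ (between /o/ and /u/): immediately after a vowel, so rule 1 applies → [ɣ].
/u/ (between /ɡ/ and /b/) is unaffected → [u].
Rule 1 applies to /b/ (between /u/ and /o/: immediately after a vowel) → [β].
/o/ (word-final) is unaffected → [o].

[juɣjuðdoɣuβo]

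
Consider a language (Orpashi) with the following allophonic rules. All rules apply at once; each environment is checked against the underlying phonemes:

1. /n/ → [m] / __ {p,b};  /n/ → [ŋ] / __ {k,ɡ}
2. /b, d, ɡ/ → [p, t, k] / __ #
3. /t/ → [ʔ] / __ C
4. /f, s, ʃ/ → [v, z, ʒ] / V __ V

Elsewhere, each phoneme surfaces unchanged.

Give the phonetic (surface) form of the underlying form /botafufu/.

[botavuvu]

/b/ (word-initial) is in the target of rule 2 but the environment (word-finally) is not met → [b].
/t/ (between /o/ and /a/) fails the environment for rule 3, so it stays [t].
/f/ — between /a/ and /u/, between two vowels — surfaces as [v] (rule 4).
/f/ — between /u/ and /u/, between two vowels — surfaces as [v] (rule 4).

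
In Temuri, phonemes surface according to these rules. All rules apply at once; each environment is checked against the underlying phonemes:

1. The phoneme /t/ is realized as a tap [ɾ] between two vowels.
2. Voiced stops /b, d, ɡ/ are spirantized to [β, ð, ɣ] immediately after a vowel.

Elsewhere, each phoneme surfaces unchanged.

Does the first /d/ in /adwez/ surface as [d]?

No

Rule 2 applies to /d/ (between /a/ and /w/: immediately after a vowel) → [ð].
The actual realization is [ð], not [d].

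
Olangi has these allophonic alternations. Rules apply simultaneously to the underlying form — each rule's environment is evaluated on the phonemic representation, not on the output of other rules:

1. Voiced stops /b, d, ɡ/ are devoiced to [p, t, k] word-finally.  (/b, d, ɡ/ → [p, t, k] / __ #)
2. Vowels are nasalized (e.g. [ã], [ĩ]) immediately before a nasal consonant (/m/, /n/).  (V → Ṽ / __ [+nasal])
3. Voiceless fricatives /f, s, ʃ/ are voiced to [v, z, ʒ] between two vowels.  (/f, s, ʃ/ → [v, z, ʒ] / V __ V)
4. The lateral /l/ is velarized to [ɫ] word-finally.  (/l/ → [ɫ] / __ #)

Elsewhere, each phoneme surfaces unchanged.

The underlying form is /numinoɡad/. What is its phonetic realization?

[nũmĩnoɡat]

/n/ stays [n].
/u/ (between /n/ and /m/) occurs before a nasal consonant → [ũ] by rule 2.
/m/ (between /u/ and /i/) is unaffected → [m].
/i/ — between /m/ and /n/, before a nasal consonant — surfaces as [ĩ] (rule 2).
/n/ (between /i/ and /o/): no rule targets it → [n].
/o/ (between /n/ and /ɡ/): rule 2 targets it, but not before a nasal consonant → unchanged [o].
/ɡ/ (between /o/ and /a/): rule 1 targets it, but not word-finally → unchanged [ɡ].
/a/ (between /ɡ/ and /d/): rule 2 targets it, but not before a nasal consonant → unchanged [a].
/d/ — word-final, word-finally — surfaces as [t] (rule 1).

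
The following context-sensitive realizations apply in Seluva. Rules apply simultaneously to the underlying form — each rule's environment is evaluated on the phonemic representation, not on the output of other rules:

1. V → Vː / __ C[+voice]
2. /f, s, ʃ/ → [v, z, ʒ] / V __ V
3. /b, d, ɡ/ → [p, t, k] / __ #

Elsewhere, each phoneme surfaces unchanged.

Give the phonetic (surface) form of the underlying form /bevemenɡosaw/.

[beːveːmeːnɡozaːw]

/b/ (word-initial) fails the environment for rule 3, so it stays [b].
/e/ (between /b/ and /v/): before a voiced consonant, so rule 1 applies → [eː].
/v/ (between /e/ and /e/) is unaffected → [v].
/e/ (between /v/ and /m/): before a voiced consonant, so rule 1 applies → [eː].
/m/ (between /e/ and /e/) is unaffected → [m].
/e/ — between /m/ and /n/, before a voiced consonant — surfaces as [eː] (rule 1).
/n/ (between /e/ and /ɡ/) is unaffected → [n].
/ɡ/ — between /n/ and /o/; rule 3 does not apply here → [ɡ].
/o/ (between /ɡ/ and /s/): rule 1 targets it, but not before a voiced consonant → unchanged [o].
/s/ — between /o/ and /a/, between two vowels — surfaces as [z] (rule 2).
/a/ (between /s/ and /w/) occurs before a voiced consonant → [aː] by rule 1.
/w/ stays [w].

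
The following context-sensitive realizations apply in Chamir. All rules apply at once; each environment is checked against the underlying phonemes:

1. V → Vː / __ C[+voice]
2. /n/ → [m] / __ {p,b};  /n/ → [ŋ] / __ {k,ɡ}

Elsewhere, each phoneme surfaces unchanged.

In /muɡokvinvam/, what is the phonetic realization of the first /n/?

[n]

/n/ (between /i/ and /v/) is in the target of rule 2 but the environment (before a labial or velar stop) is not met → [n].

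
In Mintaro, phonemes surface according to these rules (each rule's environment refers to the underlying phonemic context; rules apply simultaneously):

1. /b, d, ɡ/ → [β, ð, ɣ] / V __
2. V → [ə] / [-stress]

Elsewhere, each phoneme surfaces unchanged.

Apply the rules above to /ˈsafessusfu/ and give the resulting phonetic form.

/s/ stays [s].
/a/ (between /s/ and /f/) fails the environment for rule 2, so it stays [a].
/f/ stays [f].
/e/ (between /f/ and /s/): in an unstressed syllable, so rule 2 applies → [ə].
/s/ stays [s].
/s/ (between /s/ and /u/): no rule targets it → [s].
/u/ — between /s/ and /s/, in an unstressed syllable — surfaces as [ə] (rule 2).
/s/ — not in any rule's target class → [s].
/f/ stays [f].
/u/ meets the environment for rule 2 (in an unstressed syllable) → [ə].

[ˈsafəssəsfə]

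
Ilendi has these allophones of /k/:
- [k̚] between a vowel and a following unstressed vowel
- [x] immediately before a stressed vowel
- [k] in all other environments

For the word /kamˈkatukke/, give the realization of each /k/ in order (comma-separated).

Occurrence 1 (position 1): no conditioning environment matches → elsewhere allophone [k].
Occurrence 2 (position 4): immediately before a stressed vowel → [x].
Occurrence 3 (position 8): no conditioning environment matches → elsewhere allophone [k].
Occurrence 4 (position 9): no conditioning environment matches → elsewhere allophone [k].

[k], [x], [k], [k]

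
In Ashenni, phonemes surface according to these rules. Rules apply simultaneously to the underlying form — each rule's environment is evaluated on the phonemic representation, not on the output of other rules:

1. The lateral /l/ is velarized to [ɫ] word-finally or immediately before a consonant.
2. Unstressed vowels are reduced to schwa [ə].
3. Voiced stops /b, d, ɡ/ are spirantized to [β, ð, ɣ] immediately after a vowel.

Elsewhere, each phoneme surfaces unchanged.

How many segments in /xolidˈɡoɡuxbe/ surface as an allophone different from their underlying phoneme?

6

Segments that undergo a rule: /o/ → [ə] (rule 2); /i/ → [ə] (rule 2); /d/ → [ð] (rule 3); /ɡ/ → [ɣ] (rule 3); /u/ → [ə] (rule 2); /e/ → [ə] (rule 2).
All other segments surface unchanged.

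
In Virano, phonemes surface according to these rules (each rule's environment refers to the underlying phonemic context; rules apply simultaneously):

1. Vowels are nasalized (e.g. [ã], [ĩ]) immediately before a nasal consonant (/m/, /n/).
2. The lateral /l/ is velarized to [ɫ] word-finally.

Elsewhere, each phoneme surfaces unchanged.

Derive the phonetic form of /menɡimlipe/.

/e/ — between /m/ and /n/, before a nasal consonant — surfaces as [ẽ] (rule 1).
/i/ (between /ɡ/ and /m/) occurs before a nasal consonant → [ĩ] by rule 1.
/l/ (between /m/ and /i/) is in the target of rule 2 but the environment (word-finally) is not met → [l].
/i/ (between /l/ and /p/): rule 1 targets it, but not before a nasal consonant → unchanged [i].
/e/ (word-final) fails the environment for rule 1, so it stays [e].

[mẽnɡĩmlipe]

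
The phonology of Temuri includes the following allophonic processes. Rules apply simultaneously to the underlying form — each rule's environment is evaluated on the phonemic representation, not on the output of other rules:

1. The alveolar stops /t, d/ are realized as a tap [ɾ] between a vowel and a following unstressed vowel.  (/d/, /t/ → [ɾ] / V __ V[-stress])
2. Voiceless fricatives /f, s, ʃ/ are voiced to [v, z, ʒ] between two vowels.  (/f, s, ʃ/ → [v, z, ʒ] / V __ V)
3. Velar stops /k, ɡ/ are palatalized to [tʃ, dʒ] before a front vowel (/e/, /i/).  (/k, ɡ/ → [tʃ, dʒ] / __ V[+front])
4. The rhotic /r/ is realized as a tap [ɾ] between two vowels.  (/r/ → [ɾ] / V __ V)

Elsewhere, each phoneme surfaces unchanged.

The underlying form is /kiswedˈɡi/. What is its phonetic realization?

[tʃiswedˈdʒi]

Rule 3 applies to /k/ (word-initial: before a front vowel) → [tʃ].
/i/ — not in any rule's target class → [i].
/s/ (between /i/ and /w/) is in the target of rule 2 but the environment (between two vowels) is not met → [s].
/w/ — not in any rule's target class → [w].
/e/ stays [e].
/d/ (between /e/ and /ɡ/) is in the target of rule 1 but the environment (between a vowel and a following unstressed vowel) is not met → [d].
/ɡ/ (between /d/ and /i/): before a front vowel, so rule 3 applies → [dʒ].
/i/ (word-final): no rule targets it → [i].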